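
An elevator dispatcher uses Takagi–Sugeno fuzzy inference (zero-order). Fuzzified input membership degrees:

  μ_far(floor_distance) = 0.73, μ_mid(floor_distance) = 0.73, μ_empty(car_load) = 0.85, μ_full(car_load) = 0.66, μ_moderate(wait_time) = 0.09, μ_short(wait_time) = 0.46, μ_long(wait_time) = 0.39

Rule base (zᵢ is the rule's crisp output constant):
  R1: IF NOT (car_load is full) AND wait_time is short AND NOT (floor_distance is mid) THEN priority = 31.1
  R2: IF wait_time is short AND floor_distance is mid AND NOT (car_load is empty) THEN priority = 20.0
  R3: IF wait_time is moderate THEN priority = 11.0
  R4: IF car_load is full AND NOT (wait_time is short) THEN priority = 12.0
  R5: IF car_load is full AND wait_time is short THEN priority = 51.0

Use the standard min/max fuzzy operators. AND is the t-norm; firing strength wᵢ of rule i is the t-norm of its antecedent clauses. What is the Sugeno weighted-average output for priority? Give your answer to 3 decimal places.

28.031

R1 (z=31.1): ¬full=1−0.66=0.34, short=0.46, ¬mid=1−0.73=0.27; AND[min(a, b)] → w = 0.27
R2 (z=20.0): short=0.46, mid=0.73, ¬empty=1−0.85=0.15; AND[min(a, b)] → w = 0.15
R3 (z=11.0): moderate=0.09 → w = 0.09
R4 (z=12.0): full=0.66, ¬short=1−0.46=0.54; AND[min(a, b)] → w = 0.54
R5 (z=51.0): full=0.66, short=0.46; AND[min(a, b)] → w = 0.46
Weighted average = (0.27·31.1 + 0.15·20.0 + 0.09·11.0 + 0.54·12.0 + 0.46·51.0) / (0.27 + 0.15 + 0.09 + 0.54 + 0.46)
  = 42.3270 / 1.5100 = 28.031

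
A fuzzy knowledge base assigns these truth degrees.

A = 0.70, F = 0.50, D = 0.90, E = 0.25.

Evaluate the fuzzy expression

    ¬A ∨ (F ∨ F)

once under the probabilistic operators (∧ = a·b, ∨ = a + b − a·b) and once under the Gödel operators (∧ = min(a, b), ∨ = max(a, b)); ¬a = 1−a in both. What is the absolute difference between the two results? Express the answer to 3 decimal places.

0.325

Under probabilistic:
  ¬A = 1 − 0.7000 = 0.3000
  F ∨ F = a + b − a·b on (0.5000, 0.5000) = 0.7500
  ¬A ∨ (F ∨ F) = a + b − a·b on (0.3000, 0.7500) = 0.8250
  → value = 0.8250
Under Gödel:
  ¬A = 1 − 0.70 = 0.30
  F ∨ F = max(a, b) on (0.50, 0.50) = 0.50
  ¬A ∨ (F ∨ F) = max(a, b) on (0.30, 0.50) = 0.50
  → value = 0.5000
|0.8250 − 0.5000| = 0.325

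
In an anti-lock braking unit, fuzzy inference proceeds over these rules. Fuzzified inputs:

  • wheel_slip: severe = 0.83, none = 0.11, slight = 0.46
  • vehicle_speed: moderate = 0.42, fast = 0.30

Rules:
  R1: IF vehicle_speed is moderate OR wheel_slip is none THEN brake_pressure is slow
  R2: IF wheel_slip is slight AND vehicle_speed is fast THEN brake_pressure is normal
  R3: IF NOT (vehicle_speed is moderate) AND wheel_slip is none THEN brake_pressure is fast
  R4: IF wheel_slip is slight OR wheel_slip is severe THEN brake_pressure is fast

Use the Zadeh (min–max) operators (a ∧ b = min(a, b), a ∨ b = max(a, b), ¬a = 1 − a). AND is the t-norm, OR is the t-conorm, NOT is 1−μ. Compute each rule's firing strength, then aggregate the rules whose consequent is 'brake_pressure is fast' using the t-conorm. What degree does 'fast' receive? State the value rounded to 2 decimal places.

0.83

R1: moderate=0.42, none=0.11; OR[max(a, b)] → w = 0.42
R2: slight=0.46, fast=0.30; AND[min(a, b)] → w = 0.30
R3: ¬moderate=1−0.42=0.58, none=0.11; AND[min(a, b)] → w = 0.11
R4: slight=0.46, severe=0.83; OR[max(a, b)] → w = 0.83
Rules with consequent 'fast': {R3, R4} → strengths 0.11, 0.83
Aggregate via t-conorm [max(a, b)]: 0.83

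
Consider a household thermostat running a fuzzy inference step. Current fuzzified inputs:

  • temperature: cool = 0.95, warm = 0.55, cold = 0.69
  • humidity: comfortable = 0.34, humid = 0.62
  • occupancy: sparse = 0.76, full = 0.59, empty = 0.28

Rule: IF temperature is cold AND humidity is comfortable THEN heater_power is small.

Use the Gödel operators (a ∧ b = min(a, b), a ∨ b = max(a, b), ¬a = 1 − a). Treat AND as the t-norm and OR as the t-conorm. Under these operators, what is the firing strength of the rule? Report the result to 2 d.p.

firing strength: cold=0.69, comfortable=0.34; AND[min(a, b)] → w = 0.34

0.34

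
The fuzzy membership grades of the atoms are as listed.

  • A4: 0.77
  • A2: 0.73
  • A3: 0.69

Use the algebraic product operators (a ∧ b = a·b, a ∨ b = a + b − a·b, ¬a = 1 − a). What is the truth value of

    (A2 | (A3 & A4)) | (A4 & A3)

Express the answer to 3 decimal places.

0.941

A3 & A4 = a·b on (0.6900, 0.7700) = 0.5313
A2 | (A3 & A4) = a + b − a·b on (0.7300, 0.5313) = 0.8735
A4 & A3 = a·b on (0.7700, 0.6900) = 0.5313
(A2 | (A3 & A4)) | (A4 & A3) = a + b − a·b on (0.8735, 0.5313) = 0.9407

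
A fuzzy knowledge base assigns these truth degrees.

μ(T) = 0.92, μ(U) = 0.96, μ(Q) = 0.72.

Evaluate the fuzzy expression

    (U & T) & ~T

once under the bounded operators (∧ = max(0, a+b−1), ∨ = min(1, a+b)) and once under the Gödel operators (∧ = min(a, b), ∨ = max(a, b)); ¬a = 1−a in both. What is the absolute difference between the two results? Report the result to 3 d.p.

0.080

Under bounded:
  U & T = max(0, a+b−1) on (0.96, 0.92) = 0.88
  ~T = 1 − 0.92 = 0.08
  (U & T) & ~T = max(0, a+b−1) on (0.88, 0.08) = 0.00
  → value = 0.0000
Under Gödel:
  U & T = min(a, b) on (0.96, 0.92) = 0.92
  ~T = 1 − 0.92 = 0.08
  (U & T) & ~T = min(a, b) on (0.92, 0.08) = 0.08
  → value = 0.0800
|0.0000 − 0.0800| = 0.080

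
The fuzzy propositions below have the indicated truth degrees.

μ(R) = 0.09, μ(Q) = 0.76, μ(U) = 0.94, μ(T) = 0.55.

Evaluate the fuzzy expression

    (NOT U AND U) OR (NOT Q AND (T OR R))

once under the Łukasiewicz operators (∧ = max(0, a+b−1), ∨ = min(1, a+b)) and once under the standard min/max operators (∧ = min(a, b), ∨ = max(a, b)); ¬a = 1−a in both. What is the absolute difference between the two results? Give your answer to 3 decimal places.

Under Łukasiewicz:
  NOT U = 1 − 0.94 = 0.06
  NOT U AND U = max(0, a+b−1) on (0.06, 0.94) = 0.00
  NOT Q = 1 − 0.76 = 0.24
  T OR R = min(1, a+b) on (0.55, 0.09) = 0.64
  NOT Q AND (T OR R) = max(0, a+b−1) on (0.24, 0.64) = 0.00
  (NOT U AND U) OR (NOT Q AND (T OR R)) = min(1, a+b) on (0.00, 0.00) = 0.00
  → value = 0.0000
Under standard min/max:
  NOT U = 1 − 0.94 = 0.06
  NOT U AND U = min(a, b) on (0.06, 0.94) = 0.06
  NOT Q = 1 − 0.76 = 0.24
  T OR R = max(a, b) on (0.55, 0.09) = 0.55
  NOT Q AND (T OR R) = min(a, b) on (0.24, 0.55) = 0.24
  (NOT U AND U) OR (NOT Q AND (T OR R)) = max(a, b) on (0.06, 0.24) = 0.24
  → value = 0.2400
|0.0000 − 0.2400| = 0.240

0.240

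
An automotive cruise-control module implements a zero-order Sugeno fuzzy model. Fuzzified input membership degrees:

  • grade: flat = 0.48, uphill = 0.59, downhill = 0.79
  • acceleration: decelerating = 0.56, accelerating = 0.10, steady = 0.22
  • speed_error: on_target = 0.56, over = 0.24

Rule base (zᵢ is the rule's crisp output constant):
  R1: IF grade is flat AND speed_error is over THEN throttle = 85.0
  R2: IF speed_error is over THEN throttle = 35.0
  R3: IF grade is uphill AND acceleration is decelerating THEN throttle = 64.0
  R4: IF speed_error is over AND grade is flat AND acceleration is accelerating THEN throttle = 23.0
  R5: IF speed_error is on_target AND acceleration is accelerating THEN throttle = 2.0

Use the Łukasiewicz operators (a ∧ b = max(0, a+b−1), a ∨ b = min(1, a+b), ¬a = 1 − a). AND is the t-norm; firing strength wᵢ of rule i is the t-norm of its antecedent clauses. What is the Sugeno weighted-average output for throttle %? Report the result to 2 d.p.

R1 (z=85.0): flat=0.48, over=0.24; AND[max(0, a+b−1)] → w = 0.00
R2 (z=35.0): over=0.24 → w = 0.24
R3 (z=64.0): uphill=0.59, decelerating=0.56; AND[max(0, a+b−1)] → w = 0.15
R4 (z=23.0): over=0.24, flat=0.48, accelerating=0.10; AND[max(0, a+b−1)] → w = 0.00
R5 (z=2.0): on_target=0.56, accelerating=0.10; AND[max(0, a+b−1)] → w = 0.00
Weighted average = (0.00·85.0 + 0.24·35.0 + 0.15·64.0 + 0.00·23.0 + 0.00·2.0) / (0.00 + 0.24 + 0.15 + 0.00 + 0.00)
  = 18.0000 / 0.3900 = 46.15

46.15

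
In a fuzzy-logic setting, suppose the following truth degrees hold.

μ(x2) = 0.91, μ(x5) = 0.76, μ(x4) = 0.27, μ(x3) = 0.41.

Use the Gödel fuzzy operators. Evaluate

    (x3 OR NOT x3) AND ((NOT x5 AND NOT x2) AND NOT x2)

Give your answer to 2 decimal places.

NOT x3 = 1 − 0.41 = 0.59
x3 OR NOT x3 = max(a, b) on (0.41, 0.59) = 0.59
NOT x5 = 1 − 0.76 = 0.24
NOT x2 = 1 − 0.91 = 0.09
NOT x5 AND NOT x2 = min(a, b) on (0.24, 0.09) = 0.09
NOT x2 = 1 − 0.91 = 0.09
(NOT x5 AND NOT x2) AND NOT x2 = min(a, b) on (0.09, 0.09) = 0.09
(x3 OR NOT x3) AND ((NOT x5 AND NOT x2) AND NOT x2) = min(a, b) on (0.59, 0.09) = 0.09

0.09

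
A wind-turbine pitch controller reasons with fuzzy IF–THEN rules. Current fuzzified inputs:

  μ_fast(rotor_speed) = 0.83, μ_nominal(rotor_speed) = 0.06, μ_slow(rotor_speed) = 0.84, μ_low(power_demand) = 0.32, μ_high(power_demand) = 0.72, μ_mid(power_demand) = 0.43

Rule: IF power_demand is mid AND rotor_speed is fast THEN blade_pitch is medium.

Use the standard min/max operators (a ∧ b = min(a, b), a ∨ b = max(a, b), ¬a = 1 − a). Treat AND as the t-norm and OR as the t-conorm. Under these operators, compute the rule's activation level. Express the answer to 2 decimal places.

0.43

firing strength: mid=0.43, fast=0.83; AND[min(a, b)] → w = 0.43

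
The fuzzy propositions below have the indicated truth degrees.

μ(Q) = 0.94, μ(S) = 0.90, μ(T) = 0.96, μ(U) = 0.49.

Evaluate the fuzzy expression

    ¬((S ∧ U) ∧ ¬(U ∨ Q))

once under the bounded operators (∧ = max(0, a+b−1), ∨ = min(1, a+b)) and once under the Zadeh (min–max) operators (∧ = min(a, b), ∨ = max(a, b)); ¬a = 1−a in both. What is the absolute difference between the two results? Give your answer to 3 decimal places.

0.060

Under bounded:
  S ∧ U = max(0, a+b−1) on (0.90, 0.49) = 0.39
  U ∨ Q = min(1, a+b) on (0.49, 0.94) = 1.00
  ¬(U ∨ Q) = 1 − 1.00 = 0.00
  (S ∧ U) ∧ ¬(U ∨ Q) = max(0, a+b−1) on (0.39, 0.00) = 0.00
  ¬((S ∧ U) ∧ ¬(U ∨ Q)) = 1 − 0.00 = 1.00
  → value = 1.0000
Under Zadeh (min–max):
  S ∧ U = min(a, b) on (0.90, 0.49) = 0.49
  U ∨ Q = max(a, b) on (0.49, 0.94) = 0.94
  ¬(U ∨ Q) = 1 − 0.94 = 0.06
  (S ∧ U) ∧ ¬(U ∨ Q) = min(a, b) on (0.49, 0.06) = 0.06
  ¬((S ∧ U) ∧ ¬(U ∨ Q)) = 1 − 0.06 = 0.94
  → value = 0.9400
|1.0000 − 0.9400| = 0.060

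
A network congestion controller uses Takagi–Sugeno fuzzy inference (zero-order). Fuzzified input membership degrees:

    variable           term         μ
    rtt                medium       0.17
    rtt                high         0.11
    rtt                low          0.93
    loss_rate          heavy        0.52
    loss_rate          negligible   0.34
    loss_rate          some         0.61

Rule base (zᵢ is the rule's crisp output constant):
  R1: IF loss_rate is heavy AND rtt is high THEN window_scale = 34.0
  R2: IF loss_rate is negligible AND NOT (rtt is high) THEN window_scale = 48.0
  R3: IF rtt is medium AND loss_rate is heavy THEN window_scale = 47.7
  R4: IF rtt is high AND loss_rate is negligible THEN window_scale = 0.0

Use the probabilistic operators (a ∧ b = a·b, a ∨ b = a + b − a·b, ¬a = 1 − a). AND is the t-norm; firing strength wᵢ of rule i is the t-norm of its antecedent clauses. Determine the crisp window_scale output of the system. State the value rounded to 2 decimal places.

R1 (z=34.0): heavy=0.52, high=0.11; AND[a·b] → w = 0.0572
R2 (z=48.0): negligible=0.34, ¬high=1−0.11=0.89; AND[a·b] → w = 0.3026
R3 (z=47.7): medium=0.17, heavy=0.52; AND[a·b] → w = 0.0884
R4 (z=0.0): high=0.11, negligible=0.34; AND[a·b] → w = 0.0374
Weighted average = (0.0572·34.0 + 0.3026·48.0 + 0.0884·47.7 + 0.0374·0.0) / (0.0572 + 0.3026 + 0.0884 + 0.0374)
  = 20.6863 / 0.4856 = 42.60

42.60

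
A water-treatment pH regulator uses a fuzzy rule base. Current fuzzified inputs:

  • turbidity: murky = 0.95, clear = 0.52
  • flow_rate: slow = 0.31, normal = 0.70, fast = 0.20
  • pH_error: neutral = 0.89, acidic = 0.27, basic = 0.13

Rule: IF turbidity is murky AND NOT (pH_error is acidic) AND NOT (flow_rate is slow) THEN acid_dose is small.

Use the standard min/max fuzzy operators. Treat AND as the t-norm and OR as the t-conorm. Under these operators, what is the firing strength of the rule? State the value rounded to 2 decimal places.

firing strength: murky=0.95, ¬acidic=1−0.27=0.73, ¬slow=1−0.31=0.69; AND[min(a, b)] → w = 0.69

0.69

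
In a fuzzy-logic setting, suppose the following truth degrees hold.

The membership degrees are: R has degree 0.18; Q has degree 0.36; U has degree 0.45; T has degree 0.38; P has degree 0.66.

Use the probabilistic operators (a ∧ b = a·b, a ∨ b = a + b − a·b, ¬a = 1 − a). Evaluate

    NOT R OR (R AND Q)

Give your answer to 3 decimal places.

NOT R = 1 − 0.1800 = 0.8200
R AND Q = a·b on (0.1800, 0.3600) = 0.0648
NOT R OR (R AND Q) = a + b − a·b on (0.8200, 0.0648) = 0.8317

0.832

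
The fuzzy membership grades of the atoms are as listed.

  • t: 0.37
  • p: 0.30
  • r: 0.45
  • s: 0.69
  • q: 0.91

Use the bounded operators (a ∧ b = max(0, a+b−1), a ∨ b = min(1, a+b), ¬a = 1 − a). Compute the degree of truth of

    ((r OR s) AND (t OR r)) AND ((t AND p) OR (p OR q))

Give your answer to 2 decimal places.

r OR s = min(1, a+b) on (0.45, 0.69) = 1.00
t OR r = min(1, a+b) on (0.37, 0.45) = 0.82
(r OR s) AND (t OR r) = max(0, a+b−1) on (1.00, 0.82) = 0.82
t AND p = max(0, a+b−1) on (0.37, 0.30) = 0.00
p OR q = min(1, a+b) on (0.30, 0.91) = 1.00
(t AND p) OR (p OR q) = min(1, a+b) on (0.00, 1.00) = 1.00
((r OR s) AND (t OR r)) AND ((t AND p) OR (p OR q)) = max(0, a+b−1) on (0.82, 1.00) = 0.82

0.82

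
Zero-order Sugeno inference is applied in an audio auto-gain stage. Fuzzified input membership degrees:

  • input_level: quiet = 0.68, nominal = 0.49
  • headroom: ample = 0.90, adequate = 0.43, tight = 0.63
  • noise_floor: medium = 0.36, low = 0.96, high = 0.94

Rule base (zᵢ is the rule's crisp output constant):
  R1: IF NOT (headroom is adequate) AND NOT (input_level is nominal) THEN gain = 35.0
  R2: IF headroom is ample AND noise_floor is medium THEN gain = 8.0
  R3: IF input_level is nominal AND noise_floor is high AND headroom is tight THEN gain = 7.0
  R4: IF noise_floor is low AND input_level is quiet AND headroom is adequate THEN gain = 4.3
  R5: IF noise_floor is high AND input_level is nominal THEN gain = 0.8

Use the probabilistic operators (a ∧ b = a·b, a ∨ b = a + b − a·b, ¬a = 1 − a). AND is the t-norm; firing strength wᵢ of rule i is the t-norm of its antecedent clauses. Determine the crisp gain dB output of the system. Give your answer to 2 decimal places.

9.95

R1 (z=35.0): ¬adequate=1−0.43=0.57, ¬nominal=1−0.49=0.51; AND[a·b] → w = 0.2907
R2 (z=8.0): ample=0.90, medium=0.36; AND[a·b] → w = 0.3240
R3 (z=7.0): nominal=0.49, high=0.94, tight=0.63; AND[a·b] → w = 0.2902
R4 (z=4.3): low=0.96, quiet=0.68, adequate=0.43; AND[a·b] → w = 0.2807
R5 (z=0.8): high=0.94, nominal=0.49; AND[a·b] → w = 0.4606
Weighted average = (0.2907·35.0 + 0.3240·8.0 + 0.2902·7.0 + 0.2807·4.3 + 0.4606·0.8) / (0.2907 + 0.3240 + 0.2902 + 0.2807 + 0.4606)
  = 16.3733 / 1.6462 = 9.95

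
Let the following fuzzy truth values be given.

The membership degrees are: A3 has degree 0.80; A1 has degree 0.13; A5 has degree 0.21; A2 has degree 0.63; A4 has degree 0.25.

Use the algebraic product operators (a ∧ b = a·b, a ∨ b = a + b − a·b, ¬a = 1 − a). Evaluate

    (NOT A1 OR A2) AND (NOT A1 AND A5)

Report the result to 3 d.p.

NOT A1 = 1 − 0.1300 = 0.8700
NOT A1 OR A2 = a + b − a·b on (0.8700, 0.6300) = 0.9519
NOT A1 = 1 − 0.1300 = 0.8700
NOT A1 AND A5 = a·b on (0.8700, 0.2100) = 0.1827
(NOT A1 OR A2) AND (NOT A1 AND A5) = a·b on (0.9519, 0.1827) = 0.1739

0.174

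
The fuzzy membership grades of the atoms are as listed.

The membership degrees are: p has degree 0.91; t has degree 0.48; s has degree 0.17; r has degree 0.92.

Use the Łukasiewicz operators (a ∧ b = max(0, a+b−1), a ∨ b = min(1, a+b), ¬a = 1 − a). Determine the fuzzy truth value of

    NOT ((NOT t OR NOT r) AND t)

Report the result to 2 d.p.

0.92

NOT t = 1 − 0.48 = 0.52
NOT r = 1 − 0.92 = 0.08
NOT t OR NOT r = min(1, a+b) on (0.52, 0.08) = 0.60
(NOT t OR NOT r) AND t = max(0, a+b−1) on (0.60, 0.48) = 0.08
NOT ((NOT t OR NOT r) AND t) = 1 − 0.08 = 0.92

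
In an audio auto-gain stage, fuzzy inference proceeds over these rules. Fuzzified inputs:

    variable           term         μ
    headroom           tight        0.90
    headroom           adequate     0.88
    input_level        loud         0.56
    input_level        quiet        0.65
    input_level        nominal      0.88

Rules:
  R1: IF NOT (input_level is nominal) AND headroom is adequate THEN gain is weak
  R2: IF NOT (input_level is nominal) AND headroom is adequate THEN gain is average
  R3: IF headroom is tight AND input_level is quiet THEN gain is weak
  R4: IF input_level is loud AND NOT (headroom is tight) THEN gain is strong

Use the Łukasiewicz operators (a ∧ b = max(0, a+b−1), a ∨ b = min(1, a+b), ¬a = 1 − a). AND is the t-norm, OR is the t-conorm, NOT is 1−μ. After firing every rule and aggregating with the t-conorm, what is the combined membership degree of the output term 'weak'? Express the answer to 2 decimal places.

R1: ¬nominal=1−0.88=0.12, adequate=0.88; AND[max(0, a+b−1)] → w = 0.00
R2: ¬nominal=1−0.88=0.12, adequate=0.88; AND[max(0, a+b−1)] → w = 0.00
R3: tight=0.90, quiet=0.65; AND[max(0, a+b−1)] → w = 0.55
R4: loud=0.56, ¬tight=1−0.90=0.10; AND[max(0, a+b−1)] → w = 0.00
Rules with consequent 'weak': {R1, R3} → strengths 0.00, 0.55
Aggregate via t-conorm [min(1, a+b)]: 0.55

0.55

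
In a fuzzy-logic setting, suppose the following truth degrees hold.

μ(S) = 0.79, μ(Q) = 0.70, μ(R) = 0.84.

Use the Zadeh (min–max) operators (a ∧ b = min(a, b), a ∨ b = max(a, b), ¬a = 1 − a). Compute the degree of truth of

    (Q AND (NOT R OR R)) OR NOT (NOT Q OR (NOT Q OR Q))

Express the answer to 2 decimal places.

0.70

NOT R = 1 − 0.84 = 0.16
NOT R OR R = max(a, b) on (0.16, 0.84) = 0.84
Q AND (NOT R OR R) = min(a, b) on (0.70, 0.84) = 0.70
NOT Q = 1 − 0.70 = 0.30
NOT Q = 1 − 0.70 = 0.30
NOT Q OR Q = max(a, b) on (0.30, 0.70) = 0.70
NOT Q OR (NOT Q OR Q) = max(a, b) on (0.30, 0.70) = 0.70
NOT (NOT Q OR (NOT Q OR Q)) = 1 − 0.70 = 0.30
(Q AND (NOT R OR R)) OR NOT (NOT Q OR (NOT Q OR Q)) = max(a, b) on (0.70, 0.30) = 0.70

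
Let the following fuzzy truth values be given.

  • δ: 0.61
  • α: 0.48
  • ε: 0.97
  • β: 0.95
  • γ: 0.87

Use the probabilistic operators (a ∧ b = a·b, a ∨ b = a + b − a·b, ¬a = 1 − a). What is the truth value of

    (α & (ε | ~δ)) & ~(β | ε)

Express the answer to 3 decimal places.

~δ = 1 − 0.6100 = 0.3900
ε | ~δ = a + b − a·b on (0.9700, 0.3900) = 0.9817
α & (ε | ~δ) = a·b on (0.4800, 0.9817) = 0.4712
β | ε = a + b − a·b on (0.9500, 0.9700) = 0.9985
~(β | ε) = 1 − 0.9985 = 0.0015
(α & (ε | ~δ)) & ~(β | ε) = a·b on (0.4712, 0.0015) = 0.0007

0.001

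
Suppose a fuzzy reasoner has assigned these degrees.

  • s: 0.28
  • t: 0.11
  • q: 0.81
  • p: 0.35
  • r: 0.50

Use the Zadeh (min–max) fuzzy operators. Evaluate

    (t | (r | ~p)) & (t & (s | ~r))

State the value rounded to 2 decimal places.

0.11

~p = 1 − 0.35 = 0.65
r | ~p = max(a, b) on (0.50, 0.65) = 0.65
t | (r | ~p) = max(a, b) on (0.11, 0.65) = 0.65
~r = 1 − 0.50 = 0.50
s | ~r = max(a, b) on (0.28, 0.50) = 0.50
t & (s | ~r) = min(a, b) on (0.11, 0.50) = 0.11
(t | (r | ~p)) & (t & (s | ~r)) = min(a, b) on (0.65, 0.11) = 0.11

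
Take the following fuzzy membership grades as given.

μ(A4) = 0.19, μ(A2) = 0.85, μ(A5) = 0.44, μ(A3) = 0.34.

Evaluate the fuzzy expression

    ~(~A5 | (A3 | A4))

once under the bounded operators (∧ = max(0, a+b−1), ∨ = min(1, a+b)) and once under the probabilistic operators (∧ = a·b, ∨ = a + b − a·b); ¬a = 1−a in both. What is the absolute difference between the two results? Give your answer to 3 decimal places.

0.235

Under bounded:
  ~A5 = 1 − 0.44 = 0.56
  A3 | A4 = min(1, a+b) on (0.34, 0.19) = 0.53
  ~A5 | (A3 | A4) = min(1, a+b) on (0.56, 0.53) = 1.00
  ~(~A5 | (A3 | A4)) = 1 − 1.00 = 0.00
  → value = 0.0000
Under probabilistic:
  ~A5 = 1 − 0.4400 = 0.5600
  A3 | A4 = a + b − a·b on (0.3400, 0.1900) = 0.4654
  ~A5 | (A3 | A4) = a + b − a·b on (0.5600, 0.4654) = 0.7648
  ~(~A5 | (A3 | A4)) = 1 − 0.7648 = 0.2352
  → value = 0.2352
|0.0000 − 0.2352| = 0.235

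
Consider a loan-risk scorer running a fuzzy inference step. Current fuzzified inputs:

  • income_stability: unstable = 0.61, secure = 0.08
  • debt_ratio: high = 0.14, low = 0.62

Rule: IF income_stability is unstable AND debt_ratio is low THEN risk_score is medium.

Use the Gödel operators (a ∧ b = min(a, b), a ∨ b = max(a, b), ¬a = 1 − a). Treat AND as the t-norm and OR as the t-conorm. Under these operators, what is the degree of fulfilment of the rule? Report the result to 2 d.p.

firing strength: unstable=0.61, low=0.62; AND[min(a, b)] → w = 0.61

0.61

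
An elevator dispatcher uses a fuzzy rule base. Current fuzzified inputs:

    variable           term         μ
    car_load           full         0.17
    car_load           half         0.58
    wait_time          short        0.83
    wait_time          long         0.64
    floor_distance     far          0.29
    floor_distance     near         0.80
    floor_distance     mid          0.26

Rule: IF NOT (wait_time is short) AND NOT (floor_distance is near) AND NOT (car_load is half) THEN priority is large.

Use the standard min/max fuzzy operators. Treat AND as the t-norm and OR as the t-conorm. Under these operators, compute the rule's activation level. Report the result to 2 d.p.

firing strength: ¬short=1−0.83=0.17, ¬near=1−0.80=0.20, ¬half=1−0.58=0.42; AND[min(a, b)] → w = 0.17

0.17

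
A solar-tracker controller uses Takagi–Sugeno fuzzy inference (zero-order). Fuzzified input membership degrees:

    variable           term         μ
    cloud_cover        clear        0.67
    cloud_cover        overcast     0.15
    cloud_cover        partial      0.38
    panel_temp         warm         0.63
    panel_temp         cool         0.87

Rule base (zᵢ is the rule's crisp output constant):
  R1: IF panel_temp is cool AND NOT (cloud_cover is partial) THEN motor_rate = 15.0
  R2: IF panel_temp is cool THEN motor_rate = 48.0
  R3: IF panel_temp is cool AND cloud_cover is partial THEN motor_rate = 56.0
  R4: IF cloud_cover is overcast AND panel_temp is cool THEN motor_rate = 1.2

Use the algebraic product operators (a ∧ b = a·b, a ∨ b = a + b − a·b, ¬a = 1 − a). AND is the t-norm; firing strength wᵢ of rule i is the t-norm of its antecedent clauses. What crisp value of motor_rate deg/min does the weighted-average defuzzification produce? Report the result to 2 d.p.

R1 (z=15.0): cool=0.87, ¬partial=1−0.38=0.62; AND[a·b] → w = 0.5394
R2 (z=48.0): cool=0.87 → w = 0.8700
R3 (z=56.0): cool=0.87, partial=0.38; AND[a·b] → w = 0.3306
R4 (z=1.2): overcast=0.15, cool=0.87; AND[a·b] → w = 0.1305
Weighted average = (0.5394·15.0 + 0.8700·48.0 + 0.3306·56.0 + 0.1305·1.2) / (0.5394 + 0.8700 + 0.3306 + 0.1305)
  = 68.5212 / 1.8705 = 36.63

36.63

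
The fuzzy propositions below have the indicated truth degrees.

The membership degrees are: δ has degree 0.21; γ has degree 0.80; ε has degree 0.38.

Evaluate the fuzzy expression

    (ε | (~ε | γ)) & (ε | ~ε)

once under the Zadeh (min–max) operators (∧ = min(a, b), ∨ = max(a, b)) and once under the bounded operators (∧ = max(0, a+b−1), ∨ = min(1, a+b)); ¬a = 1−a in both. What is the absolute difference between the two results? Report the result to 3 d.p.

0.380

Under Zadeh (min–max):
  ~ε = 1 − 0.38 = 0.62
  ~ε | γ = max(a, b) on (0.62, 0.80) = 0.80
  ε | (~ε | γ) = max(a, b) on (0.38, 0.80) = 0.80
  ~ε = 1 − 0.38 = 0.62
  ε | ~ε = max(a, b) on (0.38, 0.62) = 0.62
  (ε | (~ε | γ)) & (ε | ~ε) = min(a, b) on (0.80, 0.62) = 0.62
  → value = 0.6200
Under bounded:
  ~ε = 1 − 0.38 = 0.62
  ~ε | γ = min(1, a+b) on (0.62, 0.80) = 1.00
  ε | (~ε | γ) = min(1, a+b) on (0.38, 1.00) = 1.00
  ~ε = 1 − 0.38 = 0.62
  ε | ~ε = min(1, a+b) on (0.38, 0.62) = 1.00
  (ε | (~ε | γ)) & (ε | ~ε) = max(0, a+b−1) on (1.00, 1.00) = 1.00
  → value = 1.0000
|0.6200 − 1.0000| = 0.380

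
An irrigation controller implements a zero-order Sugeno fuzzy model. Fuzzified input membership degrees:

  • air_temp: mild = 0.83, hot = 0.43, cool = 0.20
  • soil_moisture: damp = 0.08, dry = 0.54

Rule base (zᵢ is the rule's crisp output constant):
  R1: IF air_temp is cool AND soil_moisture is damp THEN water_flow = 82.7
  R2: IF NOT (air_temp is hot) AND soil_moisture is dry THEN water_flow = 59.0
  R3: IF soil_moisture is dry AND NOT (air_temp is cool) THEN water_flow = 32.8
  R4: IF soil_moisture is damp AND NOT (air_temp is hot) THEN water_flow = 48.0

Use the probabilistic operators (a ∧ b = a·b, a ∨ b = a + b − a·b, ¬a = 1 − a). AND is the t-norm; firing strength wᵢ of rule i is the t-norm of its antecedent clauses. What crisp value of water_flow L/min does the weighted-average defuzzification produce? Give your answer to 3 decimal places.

44.724

R1 (z=82.7): cool=0.20, damp=0.08; AND[a·b] → w = 0.0160
R2 (z=59.0): ¬hot=1−0.43=0.57, dry=0.54; AND[a·b] → w = 0.3078
R3 (z=32.8): dry=0.54, ¬cool=1−0.20=0.80; AND[a·b] → w = 0.4320
R4 (z=48.0): damp=0.08, ¬hot=1−0.43=0.57; AND[a·b] → w = 0.0456
Weighted average = (0.0160·82.7 + 0.3078·59.0 + 0.4320·32.8 + 0.0456·48.0) / (0.0160 + 0.3078 + 0.4320 + 0.0456)
  = 35.8418 / 0.8014 = 44.724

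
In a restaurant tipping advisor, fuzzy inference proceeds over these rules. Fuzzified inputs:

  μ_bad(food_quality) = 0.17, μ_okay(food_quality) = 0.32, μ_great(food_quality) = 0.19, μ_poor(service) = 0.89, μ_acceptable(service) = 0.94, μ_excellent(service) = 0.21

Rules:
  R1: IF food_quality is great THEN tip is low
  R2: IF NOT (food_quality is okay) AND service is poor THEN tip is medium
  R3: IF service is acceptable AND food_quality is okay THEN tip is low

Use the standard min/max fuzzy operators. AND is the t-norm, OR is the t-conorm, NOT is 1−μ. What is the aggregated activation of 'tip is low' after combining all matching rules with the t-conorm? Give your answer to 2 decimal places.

0.32

R1: great=0.19 → w = 0.19
R2: ¬okay=1−0.32=0.68, poor=0.89; AND[min(a, b)] → w = 0.68
R3: acceptable=0.94, okay=0.32; AND[min(a, b)] → w = 0.32
Rules with consequent 'low': {R1, R3} → strengths 0.19, 0.32
Aggregate via t-conorm [max(a, b)]: 0.32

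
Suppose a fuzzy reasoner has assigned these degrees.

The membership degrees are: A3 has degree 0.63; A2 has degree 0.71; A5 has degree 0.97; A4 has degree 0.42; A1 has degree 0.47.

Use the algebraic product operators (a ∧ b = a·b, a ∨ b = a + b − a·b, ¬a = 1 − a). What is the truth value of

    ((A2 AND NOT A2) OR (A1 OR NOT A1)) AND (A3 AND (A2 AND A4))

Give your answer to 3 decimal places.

0.151

NOT A2 = 1 − 0.7100 = 0.2900
A2 AND NOT A2 = a·b on (0.7100, 0.2900) = 0.2059
NOT A1 = 1 − 0.4700 = 0.5300
A1 OR NOT A1 = a + b − a·b on (0.4700, 0.5300) = 0.7509
(A2 AND NOT A2) OR (A1 OR NOT A1) = a + b − a·b on (0.2059, 0.7509) = 0.8022
A2 AND A4 = a·b on (0.7100, 0.4200) = 0.2982
A3 AND (A2 AND A4) = a·b on (0.6300, 0.2982) = 0.1879
((A2 AND NOT A2) OR (A1 OR NOT A1)) AND (A3 AND (A2 AND A4)) = a·b on (0.8022, 0.1879) = 0.1507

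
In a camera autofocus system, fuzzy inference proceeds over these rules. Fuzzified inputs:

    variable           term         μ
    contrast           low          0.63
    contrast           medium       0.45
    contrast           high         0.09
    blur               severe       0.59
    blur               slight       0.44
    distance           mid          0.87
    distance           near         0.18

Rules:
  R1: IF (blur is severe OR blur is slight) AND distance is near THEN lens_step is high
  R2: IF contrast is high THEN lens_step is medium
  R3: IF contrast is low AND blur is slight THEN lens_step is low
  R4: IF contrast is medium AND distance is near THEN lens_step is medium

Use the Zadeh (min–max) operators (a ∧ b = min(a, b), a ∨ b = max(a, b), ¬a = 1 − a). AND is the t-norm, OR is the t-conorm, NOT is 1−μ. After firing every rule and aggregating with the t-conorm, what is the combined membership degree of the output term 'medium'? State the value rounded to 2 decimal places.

0.18

R1: (severe=0.59 OR slight=0.44) = 0.59; AND[min(a, b)] with near=0.18 → w = 0.18
R2: high=0.09 → w = 0.09
R3: low=0.63, slight=0.44; AND[min(a, b)] → w = 0.44
R4: medium=0.45, near=0.18; AND[min(a, b)] → w = 0.18
Rules with consequent 'medium': {R2, R4} → strengths 0.09, 0.18
Aggregate via t-conorm [max(a, b)]: 0.18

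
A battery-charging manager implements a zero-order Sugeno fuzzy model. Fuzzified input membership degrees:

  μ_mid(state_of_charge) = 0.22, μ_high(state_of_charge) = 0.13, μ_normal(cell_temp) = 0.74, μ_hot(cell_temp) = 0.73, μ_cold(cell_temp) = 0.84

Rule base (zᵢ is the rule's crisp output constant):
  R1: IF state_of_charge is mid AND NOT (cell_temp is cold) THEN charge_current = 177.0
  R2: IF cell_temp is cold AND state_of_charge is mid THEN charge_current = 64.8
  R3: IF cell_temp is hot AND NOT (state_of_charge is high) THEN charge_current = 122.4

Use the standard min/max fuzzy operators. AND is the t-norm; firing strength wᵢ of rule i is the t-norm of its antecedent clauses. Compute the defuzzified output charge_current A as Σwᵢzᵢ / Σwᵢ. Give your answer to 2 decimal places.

R1 (z=177.0): mid=0.22, ¬cold=1−0.84=0.16; AND[min(a, b)] → w = 0.16
R2 (z=64.8): cold=0.84, mid=0.22; AND[min(a, b)] → w = 0.22
R3 (z=122.4): hot=0.73, ¬high=1−0.13=0.87; AND[min(a, b)] → w = 0.73
Weighted average = (0.16·177.0 + 0.22·64.8 + 0.73·122.4) / (0.16 + 0.22 + 0.73)
  = 131.9280 / 1.1100 = 118.85

118.85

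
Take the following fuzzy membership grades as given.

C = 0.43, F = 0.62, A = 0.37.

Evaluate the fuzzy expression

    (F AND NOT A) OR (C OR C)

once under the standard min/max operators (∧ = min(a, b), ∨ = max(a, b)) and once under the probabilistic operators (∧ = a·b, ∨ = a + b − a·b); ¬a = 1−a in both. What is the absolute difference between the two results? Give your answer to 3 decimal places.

0.182

Under standard min/max:
  NOT A = 1 − 0.37 = 0.63
  F AND NOT A = min(a, b) on (0.62, 0.63) = 0.62
  C OR C = max(a, b) on (0.43, 0.43) = 0.43
  (F AND NOT A) OR (C OR C) = max(a, b) on (0.62, 0.43) = 0.62
  → value = 0.6200
Under probabilistic:
  NOT A = 1 − 0.3700 = 0.6300
  F AND NOT A = a·b on (0.6200, 0.6300) = 0.3906
  C OR C = a + b − a·b on (0.4300, 0.4300) = 0.6751
  (F AND NOT A) OR (C OR C) = a + b − a·b on (0.3906, 0.6751) = 0.8020
  → value = 0.8020
|0.6200 − 0.8020| = 0.182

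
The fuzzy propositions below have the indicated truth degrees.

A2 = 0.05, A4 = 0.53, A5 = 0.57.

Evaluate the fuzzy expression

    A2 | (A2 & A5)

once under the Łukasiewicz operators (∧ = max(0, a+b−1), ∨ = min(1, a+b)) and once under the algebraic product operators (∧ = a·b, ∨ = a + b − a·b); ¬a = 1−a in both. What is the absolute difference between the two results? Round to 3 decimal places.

Under Łukasiewicz:
  A2 & A5 = max(0, a+b−1) on (0.05, 0.57) = 0.00
  A2 | (A2 & A5) = min(1, a+b) on (0.05, 0.00) = 0.05
  → value = 0.0500
Under algebraic product:
  A2 & A5 = a·b on (0.0500, 0.5700) = 0.0285
  A2 | (A2 & A5) = a + b − a·b on (0.0500, 0.0285) = 0.0771
  → value = 0.0771
|0.0500 − 0.0771| = 0.027

0.027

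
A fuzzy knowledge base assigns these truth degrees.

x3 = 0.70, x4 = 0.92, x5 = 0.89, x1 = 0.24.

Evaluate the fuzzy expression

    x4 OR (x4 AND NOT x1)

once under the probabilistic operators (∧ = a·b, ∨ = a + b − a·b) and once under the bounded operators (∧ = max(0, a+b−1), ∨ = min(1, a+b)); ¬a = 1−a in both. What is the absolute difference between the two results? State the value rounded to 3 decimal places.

0.024

Under probabilistic:
  NOT x1 = 1 − 0.2400 = 0.7600
  x4 AND NOT x1 = a·b on (0.9200, 0.7600) = 0.6992
  x4 OR (x4 AND NOT x1) = a + b − a·b on (0.9200, 0.6992) = 0.9759
  → value = 0.9759
Under bounded:
  NOT x1 = 1 − 0.24 = 0.76
  x4 AND NOT x1 = max(0, a+b−1) on (0.92, 0.76) = 0.68
  x4 OR (x4 AND NOT x1) = min(1, a+b) on (0.92, 0.68) = 1.00
  → value = 1.0000
|0.9759 − 1.0000| = 0.024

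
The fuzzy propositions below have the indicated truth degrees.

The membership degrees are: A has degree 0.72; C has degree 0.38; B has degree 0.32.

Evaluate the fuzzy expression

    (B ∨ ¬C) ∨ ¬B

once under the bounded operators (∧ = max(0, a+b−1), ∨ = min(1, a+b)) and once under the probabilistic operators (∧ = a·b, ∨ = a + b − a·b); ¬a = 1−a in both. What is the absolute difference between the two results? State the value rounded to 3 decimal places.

Under bounded:
  ¬C = 1 − 0.38 = 0.62
  B ∨ ¬C = min(1, a+b) on (0.32, 0.62) = 0.94
  ¬B = 1 − 0.32 = 0.68
  (B ∨ ¬C) ∨ ¬B = min(1, a+b) on (0.94, 0.68) = 1.00
  → value = 1.0000
Under probabilistic:
  ¬C = 1 − 0.3800 = 0.6200
  B ∨ ¬C = a + b − a·b on (0.3200, 0.6200) = 0.7416
  ¬B = 1 − 0.3200 = 0.6800
  (B ∨ ¬C) ∨ ¬B = a + b − a·b on (0.7416, 0.6800) = 0.9173
  → value = 0.9173
|1.0000 − 0.9173| = 0.083

0.083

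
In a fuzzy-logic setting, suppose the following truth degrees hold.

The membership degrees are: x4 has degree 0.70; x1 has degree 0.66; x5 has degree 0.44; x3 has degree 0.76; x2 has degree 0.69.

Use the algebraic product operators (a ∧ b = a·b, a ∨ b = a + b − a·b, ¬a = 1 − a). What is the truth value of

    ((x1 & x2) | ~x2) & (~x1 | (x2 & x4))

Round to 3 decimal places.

x1 & x2 = a·b on (0.6600, 0.6900) = 0.4554
~x2 = 1 − 0.6900 = 0.3100
(x1 & x2) | ~x2 = a + b − a·b on (0.4554, 0.3100) = 0.6242
~x1 = 1 − 0.6600 = 0.3400
x2 & x4 = a·b on (0.6900, 0.7000) = 0.4830
~x1 | (x2 & x4) = a + b − a·b on (0.3400, 0.4830) = 0.6588
((x1 & x2) | ~x2) & (~x1 | (x2 & x4)) = a·b on (0.6242, 0.6588) = 0.4112

0.411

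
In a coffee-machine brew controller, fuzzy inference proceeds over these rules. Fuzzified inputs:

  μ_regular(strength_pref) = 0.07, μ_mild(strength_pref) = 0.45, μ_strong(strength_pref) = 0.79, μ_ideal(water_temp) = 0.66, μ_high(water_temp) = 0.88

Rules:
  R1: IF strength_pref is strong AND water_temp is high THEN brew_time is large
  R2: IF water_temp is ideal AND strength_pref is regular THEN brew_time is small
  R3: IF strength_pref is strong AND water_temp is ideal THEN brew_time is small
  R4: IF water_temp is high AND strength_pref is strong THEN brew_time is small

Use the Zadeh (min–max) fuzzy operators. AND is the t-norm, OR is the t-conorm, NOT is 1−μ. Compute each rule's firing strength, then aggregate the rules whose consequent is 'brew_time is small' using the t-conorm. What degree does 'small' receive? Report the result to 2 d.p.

R1: strong=0.79, high=0.88; AND[min(a, b)] → w = 0.79
R2: ideal=0.66, regular=0.07; AND[min(a, b)] → w = 0.07
R3: strong=0.79, ideal=0.66; AND[min(a, b)] → w = 0.66
R4: high=0.88, strong=0.79; AND[min(a, b)] → w = 0.79
Rules with consequent 'small': {R2, R3, R4} → strengths 0.07, 0.66, 0.79
Aggregate via t-conorm [max(a, b)]: 0.79

0.79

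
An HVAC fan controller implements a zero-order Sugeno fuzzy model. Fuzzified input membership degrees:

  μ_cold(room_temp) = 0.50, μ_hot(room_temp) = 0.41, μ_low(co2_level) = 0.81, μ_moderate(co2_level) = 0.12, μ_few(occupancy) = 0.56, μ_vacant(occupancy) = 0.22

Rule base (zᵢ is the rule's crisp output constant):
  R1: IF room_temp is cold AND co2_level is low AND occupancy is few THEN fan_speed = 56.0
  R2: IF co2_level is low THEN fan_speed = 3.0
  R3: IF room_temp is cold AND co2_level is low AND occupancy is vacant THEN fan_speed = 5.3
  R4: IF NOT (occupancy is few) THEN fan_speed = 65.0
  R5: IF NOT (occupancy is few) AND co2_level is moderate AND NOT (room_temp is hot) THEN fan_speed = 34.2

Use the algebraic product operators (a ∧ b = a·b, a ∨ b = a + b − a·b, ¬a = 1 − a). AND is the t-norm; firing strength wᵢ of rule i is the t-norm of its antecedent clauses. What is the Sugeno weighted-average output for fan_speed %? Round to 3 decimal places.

R1 (z=56.0): cold=0.50, low=0.81, few=0.56; AND[a·b] → w = 0.2268
R2 (z=3.0): low=0.81 → w = 0.8100
R3 (z=5.3): cold=0.50, low=0.81, vacant=0.22; AND[a·b] → w = 0.0891
R4 (z=65.0): ¬few=1−0.56=0.44 → w = 0.4400
R5 (z=34.2): ¬few=1−0.56=0.44, moderate=0.12, ¬hot=1−0.41=0.59; AND[a·b] → w = 0.0312
Weighted average = (0.2268·56.0 + 0.8100·3.0 + 0.0891·5.3 + 0.4400·65.0 + 0.0312·34.2) / (0.2268 + 0.8100 + 0.0891 + 0.4400 + 0.0312)
  = 45.2684 / 1.5971 = 28.345

28.345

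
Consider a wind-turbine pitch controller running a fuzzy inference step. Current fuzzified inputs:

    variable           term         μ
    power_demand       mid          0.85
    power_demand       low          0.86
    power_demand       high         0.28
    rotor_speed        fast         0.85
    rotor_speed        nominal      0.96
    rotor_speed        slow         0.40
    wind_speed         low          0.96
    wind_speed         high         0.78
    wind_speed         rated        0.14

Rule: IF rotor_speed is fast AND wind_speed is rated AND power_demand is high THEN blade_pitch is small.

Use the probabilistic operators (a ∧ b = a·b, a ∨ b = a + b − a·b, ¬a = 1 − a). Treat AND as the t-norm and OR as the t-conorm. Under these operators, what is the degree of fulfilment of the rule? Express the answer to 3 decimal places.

firing strength: fast=0.85, rated=0.14, high=0.28; AND[a·b] → w = 0.0333

0.033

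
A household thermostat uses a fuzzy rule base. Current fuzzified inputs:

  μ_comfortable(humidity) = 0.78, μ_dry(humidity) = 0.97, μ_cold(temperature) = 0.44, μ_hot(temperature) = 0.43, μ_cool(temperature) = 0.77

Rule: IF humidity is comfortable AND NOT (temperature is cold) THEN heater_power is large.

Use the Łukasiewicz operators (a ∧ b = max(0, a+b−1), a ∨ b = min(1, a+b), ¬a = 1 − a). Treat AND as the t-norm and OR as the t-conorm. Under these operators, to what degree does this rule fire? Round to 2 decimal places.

firing strength: comfortable=0.78, ¬cold=1−0.44=0.56; AND[max(0, a+b−1)] → w = 0.34

0.34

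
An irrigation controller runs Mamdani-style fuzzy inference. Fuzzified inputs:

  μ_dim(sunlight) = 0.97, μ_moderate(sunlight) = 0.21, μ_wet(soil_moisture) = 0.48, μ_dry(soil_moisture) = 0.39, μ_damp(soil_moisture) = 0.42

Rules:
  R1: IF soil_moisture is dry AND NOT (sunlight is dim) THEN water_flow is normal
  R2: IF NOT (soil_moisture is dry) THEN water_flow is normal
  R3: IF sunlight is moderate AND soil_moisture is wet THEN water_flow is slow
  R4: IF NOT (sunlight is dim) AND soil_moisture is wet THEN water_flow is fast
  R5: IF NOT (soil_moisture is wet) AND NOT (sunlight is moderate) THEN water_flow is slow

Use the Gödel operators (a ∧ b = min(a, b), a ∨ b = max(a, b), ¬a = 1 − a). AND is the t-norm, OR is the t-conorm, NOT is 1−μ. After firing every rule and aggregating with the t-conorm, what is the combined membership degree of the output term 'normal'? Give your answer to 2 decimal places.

0.61

R1: dry=0.39, ¬dim=1−0.97=0.03; AND[min(a, b)] → w = 0.03
R2: ¬dry=1−0.39=0.61 → w = 0.61
R3: moderate=0.21, wet=0.48; AND[min(a, b)] → w = 0.21
R4: ¬dim=1−0.97=0.03, wet=0.48; AND[min(a, b)] → w = 0.03
R5: ¬wet=1−0.48=0.52, ¬moderate=1−0.21=0.79; AND[min(a, b)] → w = 0.52
Rules with consequent 'normal': {R1, R2} → strengths 0.03, 0.61
Aggregate via t-conorm [max(a, b)]: 0.61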